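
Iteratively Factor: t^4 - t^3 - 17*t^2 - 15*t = (t - 5)*(t^3 + 4*t^2 + 3*t) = (t - 5)*(t + 1)*(t^2 + 3*t) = (t - 5)*(t + 1)*(t + 3)*(t)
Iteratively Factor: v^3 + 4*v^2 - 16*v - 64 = (v - 4)*(v^2 + 8*v + 16) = (v - 4)*(v + 4)*(v + 4)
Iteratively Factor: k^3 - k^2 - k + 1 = (k + 1)*(k^2 - 2*k + 1) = (k - 1)*(k + 1)*(k - 1)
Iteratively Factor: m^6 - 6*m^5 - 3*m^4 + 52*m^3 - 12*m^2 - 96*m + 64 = (m - 4)*(m^5 - 2*m^4 - 11*m^3 + 8*m^2 + 20*m - 16) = (m - 4)*(m + 2)*(m^4 - 4*m^3 - 3*m^2 + 14*m - 8) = (m - 4)^2*(m + 2)*(m^3 - 3*m + 2) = (m - 4)^2*(m + 2)^2*(m^2 - 2*m + 1) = (m - 4)^2*(m - 1)*(m + 2)^2*(m - 1)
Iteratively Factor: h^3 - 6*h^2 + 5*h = (h - 5)*(h^2 - h) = (h - 5)*(h - 1)*(h)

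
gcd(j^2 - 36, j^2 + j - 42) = j - 6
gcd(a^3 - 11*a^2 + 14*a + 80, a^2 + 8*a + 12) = a + 2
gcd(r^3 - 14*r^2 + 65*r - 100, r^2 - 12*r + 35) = r - 5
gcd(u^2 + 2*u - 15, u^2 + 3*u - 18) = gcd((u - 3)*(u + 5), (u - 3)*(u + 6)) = u - 3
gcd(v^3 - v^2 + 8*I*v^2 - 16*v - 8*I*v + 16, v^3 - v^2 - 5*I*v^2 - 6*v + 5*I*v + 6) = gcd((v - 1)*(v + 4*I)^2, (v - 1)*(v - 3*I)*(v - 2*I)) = v - 1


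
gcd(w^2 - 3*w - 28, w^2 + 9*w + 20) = w + 4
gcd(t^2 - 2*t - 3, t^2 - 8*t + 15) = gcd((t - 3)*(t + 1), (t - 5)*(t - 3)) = t - 3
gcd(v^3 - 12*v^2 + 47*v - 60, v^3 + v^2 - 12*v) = v - 3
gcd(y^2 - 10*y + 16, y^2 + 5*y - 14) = y - 2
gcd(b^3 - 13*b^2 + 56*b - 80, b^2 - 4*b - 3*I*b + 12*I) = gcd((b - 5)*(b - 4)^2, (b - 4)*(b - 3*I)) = b - 4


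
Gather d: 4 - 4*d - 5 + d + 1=-3*d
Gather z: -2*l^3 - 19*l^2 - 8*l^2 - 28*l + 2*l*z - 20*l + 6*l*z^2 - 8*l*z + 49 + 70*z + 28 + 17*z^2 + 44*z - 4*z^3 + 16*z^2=-2*l^3 - 27*l^2 - 48*l - 4*z^3 + z^2*(6*l + 33) + z*(114 - 6*l) + 77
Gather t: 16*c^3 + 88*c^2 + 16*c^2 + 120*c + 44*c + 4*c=16*c^3 + 104*c^2 + 168*c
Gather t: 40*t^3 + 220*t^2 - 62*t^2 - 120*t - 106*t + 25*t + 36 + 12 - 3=40*t^3 + 158*t^2 - 201*t + 45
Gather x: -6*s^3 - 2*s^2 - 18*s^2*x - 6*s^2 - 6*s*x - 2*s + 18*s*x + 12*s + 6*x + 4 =-6*s^3 - 8*s^2 + 10*s + x*(-18*s^2 + 12*s + 6) + 4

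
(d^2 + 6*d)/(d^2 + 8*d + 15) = d*(d + 6)/(d^2 + 8*d + 15)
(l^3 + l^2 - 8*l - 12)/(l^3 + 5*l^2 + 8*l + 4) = (l - 3)/(l + 1)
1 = 1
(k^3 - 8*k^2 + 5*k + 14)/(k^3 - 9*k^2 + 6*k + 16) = (k - 7)/(k - 8)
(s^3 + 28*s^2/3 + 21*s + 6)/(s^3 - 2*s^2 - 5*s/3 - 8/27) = 9*(s^2 + 9*s + 18)/(9*s^2 - 21*s - 8)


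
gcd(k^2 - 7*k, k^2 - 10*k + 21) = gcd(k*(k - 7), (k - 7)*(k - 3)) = k - 7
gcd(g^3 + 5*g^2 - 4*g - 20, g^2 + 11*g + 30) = g + 5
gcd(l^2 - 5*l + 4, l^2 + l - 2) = l - 1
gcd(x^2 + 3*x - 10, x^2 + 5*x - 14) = x - 2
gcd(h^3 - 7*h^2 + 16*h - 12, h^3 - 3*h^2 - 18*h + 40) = h - 2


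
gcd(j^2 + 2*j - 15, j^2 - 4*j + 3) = j - 3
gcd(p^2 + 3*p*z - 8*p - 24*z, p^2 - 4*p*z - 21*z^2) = p + 3*z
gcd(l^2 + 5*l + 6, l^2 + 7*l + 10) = l + 2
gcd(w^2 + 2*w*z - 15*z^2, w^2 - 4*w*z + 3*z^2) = -w + 3*z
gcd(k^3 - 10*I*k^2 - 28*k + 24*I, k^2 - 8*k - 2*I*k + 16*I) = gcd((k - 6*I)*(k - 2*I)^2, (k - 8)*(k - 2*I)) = k - 2*I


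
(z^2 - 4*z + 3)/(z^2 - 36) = (z^2 - 4*z + 3)/(z^2 - 36)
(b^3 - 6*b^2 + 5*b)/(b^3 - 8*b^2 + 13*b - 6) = b*(b - 5)/(b^2 - 7*b + 6)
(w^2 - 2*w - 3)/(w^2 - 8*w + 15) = (w + 1)/(w - 5)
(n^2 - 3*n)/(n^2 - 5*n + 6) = n/(n - 2)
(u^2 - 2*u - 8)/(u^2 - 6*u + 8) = (u + 2)/(u - 2)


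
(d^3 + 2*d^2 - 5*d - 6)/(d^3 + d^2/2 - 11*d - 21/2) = 2*(d - 2)/(2*d - 7)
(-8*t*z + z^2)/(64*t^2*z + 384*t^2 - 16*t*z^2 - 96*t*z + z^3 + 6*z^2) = z/(-8*t*z - 48*t + z^2 + 6*z)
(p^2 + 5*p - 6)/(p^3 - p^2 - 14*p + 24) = (p^2 + 5*p - 6)/(p^3 - p^2 - 14*p + 24)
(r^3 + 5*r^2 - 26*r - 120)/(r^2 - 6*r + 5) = (r^2 + 10*r + 24)/(r - 1)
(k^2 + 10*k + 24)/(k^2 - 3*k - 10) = (k^2 + 10*k + 24)/(k^2 - 3*k - 10)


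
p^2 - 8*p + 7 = (p - 7)*(p - 1)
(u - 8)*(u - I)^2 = u^3 - 8*u^2 - 2*I*u^2 - u + 16*I*u + 8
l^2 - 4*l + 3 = (l - 3)*(l - 1)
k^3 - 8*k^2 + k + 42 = (k - 7)*(k - 3)*(k + 2)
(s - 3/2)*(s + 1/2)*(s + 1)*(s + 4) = s^4 + 4*s^3 - 7*s^2/4 - 31*s/4 - 3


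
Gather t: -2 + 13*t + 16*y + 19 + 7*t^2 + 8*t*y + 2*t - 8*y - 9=7*t^2 + t*(8*y + 15) + 8*y + 8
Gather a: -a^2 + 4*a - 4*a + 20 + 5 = 25 - a^2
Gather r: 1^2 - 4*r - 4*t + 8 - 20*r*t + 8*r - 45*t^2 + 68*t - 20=r*(4 - 20*t) - 45*t^2 + 64*t - 11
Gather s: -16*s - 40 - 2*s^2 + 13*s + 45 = -2*s^2 - 3*s + 5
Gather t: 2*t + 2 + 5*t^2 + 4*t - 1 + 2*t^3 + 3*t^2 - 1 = 2*t^3 + 8*t^2 + 6*t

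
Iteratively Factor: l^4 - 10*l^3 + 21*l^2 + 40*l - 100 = (l - 5)*(l^3 - 5*l^2 - 4*l + 20) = (l - 5)*(l + 2)*(l^2 - 7*l + 10) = (l - 5)^2*(l + 2)*(l - 2)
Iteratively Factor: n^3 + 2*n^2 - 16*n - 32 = (n - 4)*(n^2 + 6*n + 8) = (n - 4)*(n + 2)*(n + 4)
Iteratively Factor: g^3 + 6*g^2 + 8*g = (g)*(g^2 + 6*g + 8) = g*(g + 2)*(g + 4)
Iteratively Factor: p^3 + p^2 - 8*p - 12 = (p + 2)*(p^2 - p - 6) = (p - 3)*(p + 2)*(p + 2)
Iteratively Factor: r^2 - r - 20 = (r - 5)*(r + 4)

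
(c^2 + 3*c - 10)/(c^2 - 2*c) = (c + 5)/c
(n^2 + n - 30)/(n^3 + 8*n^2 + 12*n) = (n - 5)/(n*(n + 2))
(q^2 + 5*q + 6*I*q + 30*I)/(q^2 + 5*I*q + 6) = (q + 5)/(q - I)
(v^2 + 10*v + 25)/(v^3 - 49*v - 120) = (v + 5)/(v^2 - 5*v - 24)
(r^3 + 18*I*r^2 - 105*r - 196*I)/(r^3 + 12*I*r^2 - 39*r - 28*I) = (r + 7*I)/(r + I)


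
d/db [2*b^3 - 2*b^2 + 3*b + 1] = 6*b^2 - 4*b + 3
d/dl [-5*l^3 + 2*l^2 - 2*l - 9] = -15*l^2 + 4*l - 2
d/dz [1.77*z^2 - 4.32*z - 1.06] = 3.54*z - 4.32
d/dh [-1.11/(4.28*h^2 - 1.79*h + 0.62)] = (9.5016*h - 1.9869)/(4.28*h^2 - 1.79*h + 0.62)^2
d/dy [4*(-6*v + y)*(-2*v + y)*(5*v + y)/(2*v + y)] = 4*(-116*v^3 - 12*v^2*y + 3*v*y^2 + 2*y^3)/(4*v^2 + 4*v*y + y^2)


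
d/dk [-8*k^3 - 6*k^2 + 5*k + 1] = -24*k^2 - 12*k + 5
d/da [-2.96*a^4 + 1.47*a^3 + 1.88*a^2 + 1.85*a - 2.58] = -11.84*a^3 + 4.41*a^2 + 3.76*a + 1.85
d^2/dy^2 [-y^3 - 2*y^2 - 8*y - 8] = -6*y - 4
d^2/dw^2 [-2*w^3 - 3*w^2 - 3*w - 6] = -12*w - 6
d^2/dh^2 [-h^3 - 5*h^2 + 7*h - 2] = -6*h - 10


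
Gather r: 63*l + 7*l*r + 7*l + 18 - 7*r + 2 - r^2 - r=70*l - r^2 + r*(7*l - 8) + 20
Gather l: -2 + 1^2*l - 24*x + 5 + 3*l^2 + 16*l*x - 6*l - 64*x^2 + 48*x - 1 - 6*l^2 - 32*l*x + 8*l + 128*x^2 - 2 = -3*l^2 + l*(3 - 16*x) + 64*x^2 + 24*x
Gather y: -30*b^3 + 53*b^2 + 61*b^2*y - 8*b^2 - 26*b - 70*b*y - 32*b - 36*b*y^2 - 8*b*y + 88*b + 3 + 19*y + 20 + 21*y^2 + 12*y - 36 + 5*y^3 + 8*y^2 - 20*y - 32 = -30*b^3 + 45*b^2 + 30*b + 5*y^3 + y^2*(29 - 36*b) + y*(61*b^2 - 78*b + 11) - 45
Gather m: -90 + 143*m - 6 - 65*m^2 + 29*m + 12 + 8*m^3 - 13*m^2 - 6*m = 8*m^3 - 78*m^2 + 166*m - 84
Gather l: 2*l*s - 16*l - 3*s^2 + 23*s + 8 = l*(2*s - 16) - 3*s^2 + 23*s + 8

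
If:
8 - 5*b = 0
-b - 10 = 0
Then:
No Solution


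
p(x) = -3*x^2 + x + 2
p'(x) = 1 - 6*x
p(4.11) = -44.57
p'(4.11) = -23.66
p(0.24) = 2.07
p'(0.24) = -0.44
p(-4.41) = -60.75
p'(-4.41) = 27.46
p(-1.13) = -2.96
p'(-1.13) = 7.78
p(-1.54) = -6.65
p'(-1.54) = 10.24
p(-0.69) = -0.12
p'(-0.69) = 5.14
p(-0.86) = -1.08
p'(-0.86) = 6.16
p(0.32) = 2.01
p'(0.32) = -0.92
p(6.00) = -100.00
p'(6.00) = -35.00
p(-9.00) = -250.00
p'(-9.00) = 55.00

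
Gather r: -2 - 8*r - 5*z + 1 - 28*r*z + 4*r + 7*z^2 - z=r*(-28*z - 4) + 7*z^2 - 6*z - 1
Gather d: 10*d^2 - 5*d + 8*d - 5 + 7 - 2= 10*d^2 + 3*d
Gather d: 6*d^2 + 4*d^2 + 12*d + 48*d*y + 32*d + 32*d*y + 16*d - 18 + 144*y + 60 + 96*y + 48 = 10*d^2 + d*(80*y + 60) + 240*y + 90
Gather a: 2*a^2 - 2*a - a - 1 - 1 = 2*a^2 - 3*a - 2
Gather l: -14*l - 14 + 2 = -14*l - 12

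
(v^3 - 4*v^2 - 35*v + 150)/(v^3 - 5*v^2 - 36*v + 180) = (v - 5)/(v - 6)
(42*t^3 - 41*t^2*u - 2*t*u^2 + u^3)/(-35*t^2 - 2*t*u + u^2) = (-6*t^2 + 5*t*u + u^2)/(5*t + u)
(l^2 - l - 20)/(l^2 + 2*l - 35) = (l + 4)/(l + 7)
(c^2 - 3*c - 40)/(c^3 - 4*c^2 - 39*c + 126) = (c^2 - 3*c - 40)/(c^3 - 4*c^2 - 39*c + 126)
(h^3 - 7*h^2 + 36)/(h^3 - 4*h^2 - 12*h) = (h - 3)/h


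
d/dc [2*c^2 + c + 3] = 4*c + 1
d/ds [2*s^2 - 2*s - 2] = 4*s - 2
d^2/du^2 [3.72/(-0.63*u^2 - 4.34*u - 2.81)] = (2.952936*u^2 + 20.342448*u - 3.72*(1.26*u + 4.34)*(2.52*u + 8.68) + 13.171032)/(0.63*u^2 + 4.34*u + 2.81)^3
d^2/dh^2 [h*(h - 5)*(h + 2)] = 6*h - 6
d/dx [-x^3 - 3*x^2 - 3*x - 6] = -3*x^2 - 6*x - 3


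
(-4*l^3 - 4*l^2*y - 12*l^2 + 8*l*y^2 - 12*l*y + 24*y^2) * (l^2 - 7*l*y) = -4*l^5 + 24*l^4*y - 12*l^4 + 36*l^3*y^2 + 72*l^3*y - 56*l^2*y^3 + 108*l^2*y^2 - 168*l*y^3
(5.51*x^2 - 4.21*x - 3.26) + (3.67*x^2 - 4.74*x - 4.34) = 9.18*x^2 - 8.95*x - 7.6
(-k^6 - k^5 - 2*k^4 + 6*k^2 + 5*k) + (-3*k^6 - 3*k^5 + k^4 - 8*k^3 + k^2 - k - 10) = -4*k^6 - 4*k^5 - k^4 - 8*k^3 + 7*k^2 + 4*k - 10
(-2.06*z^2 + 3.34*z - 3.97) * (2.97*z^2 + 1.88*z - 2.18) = -6.1182*z^4 + 6.047*z^3 - 1.0209*z^2 - 14.7448*z + 8.6546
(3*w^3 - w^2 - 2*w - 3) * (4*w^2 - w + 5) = 12*w^5 - 7*w^4 + 8*w^3 - 15*w^2 - 7*w - 15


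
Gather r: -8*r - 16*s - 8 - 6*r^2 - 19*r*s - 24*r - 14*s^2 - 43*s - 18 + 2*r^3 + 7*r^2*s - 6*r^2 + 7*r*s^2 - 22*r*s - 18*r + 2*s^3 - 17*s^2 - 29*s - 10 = 2*r^3 + r^2*(7*s - 12) + r*(7*s^2 - 41*s - 50) + 2*s^3 - 31*s^2 - 88*s - 36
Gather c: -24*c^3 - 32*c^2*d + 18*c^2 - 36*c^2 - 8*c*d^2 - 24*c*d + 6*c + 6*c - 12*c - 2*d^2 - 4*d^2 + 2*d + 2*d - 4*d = -24*c^3 + c^2*(-32*d - 18) + c*(-8*d^2 - 24*d) - 6*d^2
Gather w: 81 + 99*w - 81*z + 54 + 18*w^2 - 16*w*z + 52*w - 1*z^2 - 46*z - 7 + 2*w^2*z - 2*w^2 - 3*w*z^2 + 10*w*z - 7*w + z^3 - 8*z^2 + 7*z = w^2*(2*z + 16) + w*(-3*z^2 - 6*z + 144) + z^3 - 9*z^2 - 120*z + 128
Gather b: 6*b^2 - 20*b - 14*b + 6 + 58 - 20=6*b^2 - 34*b + 44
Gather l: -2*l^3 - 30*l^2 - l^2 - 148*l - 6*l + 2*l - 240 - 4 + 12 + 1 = -2*l^3 - 31*l^2 - 152*l - 231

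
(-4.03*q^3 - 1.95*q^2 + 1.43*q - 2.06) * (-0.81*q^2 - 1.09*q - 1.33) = 3.2643*q^5 + 5.9722*q^4 + 6.3271*q^3 + 2.7034*q^2 + 0.3435*q + 2.7398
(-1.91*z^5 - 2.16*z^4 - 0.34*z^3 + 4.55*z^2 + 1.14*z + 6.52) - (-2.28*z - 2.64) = -1.91*z^5 - 2.16*z^4 - 0.34*z^3 + 4.55*z^2 + 3.42*z + 9.16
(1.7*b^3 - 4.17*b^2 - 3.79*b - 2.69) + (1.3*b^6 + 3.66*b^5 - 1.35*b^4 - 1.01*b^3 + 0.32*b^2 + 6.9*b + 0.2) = 1.3*b^6 + 3.66*b^5 - 1.35*b^4 + 0.69*b^3 - 3.85*b^2 + 3.11*b - 2.49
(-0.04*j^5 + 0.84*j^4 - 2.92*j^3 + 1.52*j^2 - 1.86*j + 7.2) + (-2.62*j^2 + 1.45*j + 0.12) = -0.04*j^5 + 0.84*j^4 - 2.92*j^3 - 1.1*j^2 - 0.41*j + 7.32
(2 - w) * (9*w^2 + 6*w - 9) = -9*w^3 + 12*w^2 + 21*w - 18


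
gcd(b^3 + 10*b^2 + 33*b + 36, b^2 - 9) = b + 3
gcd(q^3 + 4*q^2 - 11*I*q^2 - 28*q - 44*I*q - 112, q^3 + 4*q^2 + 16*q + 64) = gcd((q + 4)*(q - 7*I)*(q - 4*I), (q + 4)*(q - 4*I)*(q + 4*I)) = q^2 + q*(4 - 4*I) - 16*I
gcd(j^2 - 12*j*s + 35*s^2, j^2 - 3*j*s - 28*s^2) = -j + 7*s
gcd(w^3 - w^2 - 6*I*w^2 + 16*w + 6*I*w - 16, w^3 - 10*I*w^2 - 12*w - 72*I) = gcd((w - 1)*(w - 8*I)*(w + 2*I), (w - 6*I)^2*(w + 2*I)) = w + 2*I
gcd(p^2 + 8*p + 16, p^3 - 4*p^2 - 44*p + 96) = 1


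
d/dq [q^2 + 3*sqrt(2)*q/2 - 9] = 2*q + 3*sqrt(2)/2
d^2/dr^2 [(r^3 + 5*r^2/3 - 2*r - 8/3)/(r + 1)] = 2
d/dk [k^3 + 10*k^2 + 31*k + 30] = 3*k^2 + 20*k + 31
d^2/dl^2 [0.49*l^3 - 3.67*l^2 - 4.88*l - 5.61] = 2.94*l - 7.34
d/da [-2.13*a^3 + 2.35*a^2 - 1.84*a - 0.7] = -6.39*a^2 + 4.7*a - 1.84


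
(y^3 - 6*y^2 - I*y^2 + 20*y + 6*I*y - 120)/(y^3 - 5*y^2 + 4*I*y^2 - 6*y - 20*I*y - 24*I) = (y - 5*I)/(y + 1)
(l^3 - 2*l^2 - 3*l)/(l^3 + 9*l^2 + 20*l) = (l^2 - 2*l - 3)/(l^2 + 9*l + 20)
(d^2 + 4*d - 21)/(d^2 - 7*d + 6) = (d^2 + 4*d - 21)/(d^2 - 7*d + 6)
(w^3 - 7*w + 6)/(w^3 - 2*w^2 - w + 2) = (w + 3)/(w + 1)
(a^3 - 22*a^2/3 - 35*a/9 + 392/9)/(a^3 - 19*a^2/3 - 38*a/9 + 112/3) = (a - 7)/(a - 6)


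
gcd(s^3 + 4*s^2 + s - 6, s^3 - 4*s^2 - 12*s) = s + 2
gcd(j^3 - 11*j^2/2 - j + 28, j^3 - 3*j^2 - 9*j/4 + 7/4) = j - 7/2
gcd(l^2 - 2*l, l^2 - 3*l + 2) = l - 2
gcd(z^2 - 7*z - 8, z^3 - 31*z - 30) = z + 1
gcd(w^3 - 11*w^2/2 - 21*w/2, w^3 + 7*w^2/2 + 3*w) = w^2 + 3*w/2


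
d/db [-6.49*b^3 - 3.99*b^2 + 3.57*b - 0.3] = -19.47*b^2 - 7.98*b + 3.57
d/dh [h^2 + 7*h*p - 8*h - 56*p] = 2*h + 7*p - 8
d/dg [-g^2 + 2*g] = 2 - 2*g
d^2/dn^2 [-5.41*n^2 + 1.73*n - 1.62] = -10.8200000000000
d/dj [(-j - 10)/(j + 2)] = 8/(j + 2)^2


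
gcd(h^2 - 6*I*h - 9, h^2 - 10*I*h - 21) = h - 3*I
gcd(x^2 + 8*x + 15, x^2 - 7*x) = 1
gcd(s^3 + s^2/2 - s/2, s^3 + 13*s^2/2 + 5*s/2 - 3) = s^2 + s/2 - 1/2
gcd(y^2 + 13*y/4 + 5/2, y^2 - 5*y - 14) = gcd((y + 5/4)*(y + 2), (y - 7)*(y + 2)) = y + 2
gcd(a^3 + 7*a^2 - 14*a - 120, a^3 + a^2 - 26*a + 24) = a^2 + 2*a - 24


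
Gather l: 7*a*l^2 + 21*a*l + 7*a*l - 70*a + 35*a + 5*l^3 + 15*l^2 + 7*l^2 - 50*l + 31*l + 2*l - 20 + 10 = -35*a + 5*l^3 + l^2*(7*a + 22) + l*(28*a - 17) - 10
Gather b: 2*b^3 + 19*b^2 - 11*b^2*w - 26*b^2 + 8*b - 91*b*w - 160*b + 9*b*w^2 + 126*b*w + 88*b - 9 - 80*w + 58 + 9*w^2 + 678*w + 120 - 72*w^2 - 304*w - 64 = 2*b^3 + b^2*(-11*w - 7) + b*(9*w^2 + 35*w - 64) - 63*w^2 + 294*w + 105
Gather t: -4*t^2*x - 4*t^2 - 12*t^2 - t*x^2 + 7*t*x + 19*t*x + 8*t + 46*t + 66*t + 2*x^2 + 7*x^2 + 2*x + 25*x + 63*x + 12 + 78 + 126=t^2*(-4*x - 16) + t*(-x^2 + 26*x + 120) + 9*x^2 + 90*x + 216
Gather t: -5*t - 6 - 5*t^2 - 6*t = -5*t^2 - 11*t - 6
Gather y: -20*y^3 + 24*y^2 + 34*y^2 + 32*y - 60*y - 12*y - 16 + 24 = -20*y^3 + 58*y^2 - 40*y + 8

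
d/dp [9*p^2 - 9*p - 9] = 18*p - 9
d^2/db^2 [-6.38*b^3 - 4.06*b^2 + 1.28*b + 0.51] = -38.28*b - 8.12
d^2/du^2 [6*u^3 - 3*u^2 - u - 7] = 36*u - 6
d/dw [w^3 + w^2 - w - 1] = 3*w^2 + 2*w - 1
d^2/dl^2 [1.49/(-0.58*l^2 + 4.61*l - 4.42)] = (1.002472*l^2 - 7.967924*l - 1.49*(1.16*l - 4.61)*(2.32*l - 9.22) + 7.639528)/(0.58*l^2 - 4.61*l + 4.42)^3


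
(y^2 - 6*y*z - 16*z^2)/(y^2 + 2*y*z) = (y - 8*z)/y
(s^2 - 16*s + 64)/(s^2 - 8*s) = (s - 8)/s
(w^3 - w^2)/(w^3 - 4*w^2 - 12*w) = w*(1 - w)/(-w^2 + 4*w + 12)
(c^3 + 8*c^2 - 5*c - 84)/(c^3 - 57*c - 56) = (c^2 + c - 12)/(c^2 - 7*c - 8)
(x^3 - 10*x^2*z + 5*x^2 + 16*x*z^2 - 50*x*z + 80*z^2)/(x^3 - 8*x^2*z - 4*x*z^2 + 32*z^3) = (x + 5)/(x + 2*z)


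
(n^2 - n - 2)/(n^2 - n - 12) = (-n^2 + n + 2)/(-n^2 + n + 12)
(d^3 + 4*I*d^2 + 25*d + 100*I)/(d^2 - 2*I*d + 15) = (d^2 + 9*I*d - 20)/(d + 3*I)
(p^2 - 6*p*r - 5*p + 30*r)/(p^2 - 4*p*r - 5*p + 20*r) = (p - 6*r)/(p - 4*r)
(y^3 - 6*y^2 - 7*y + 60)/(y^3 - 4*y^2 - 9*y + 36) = (y - 5)/(y - 3)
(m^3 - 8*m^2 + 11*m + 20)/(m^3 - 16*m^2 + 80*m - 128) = (m^2 - 4*m - 5)/(m^2 - 12*m + 32)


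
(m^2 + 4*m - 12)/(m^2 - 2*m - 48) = (m - 2)/(m - 8)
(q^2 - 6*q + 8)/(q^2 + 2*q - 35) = (q^2 - 6*q + 8)/(q^2 + 2*q - 35)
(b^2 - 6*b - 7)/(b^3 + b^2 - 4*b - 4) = (b - 7)/(b^2 - 4)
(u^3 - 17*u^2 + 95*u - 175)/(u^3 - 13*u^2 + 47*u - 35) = (u - 5)/(u - 1)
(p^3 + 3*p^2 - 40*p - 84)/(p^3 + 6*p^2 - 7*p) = (p^2 - 4*p - 12)/(p*(p - 1))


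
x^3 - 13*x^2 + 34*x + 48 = (x - 8)*(x - 6)*(x + 1)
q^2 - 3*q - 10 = (q - 5)*(q + 2)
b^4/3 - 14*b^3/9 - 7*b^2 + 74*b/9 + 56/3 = (b/3 + 1)*(b - 7)*(b - 2)*(b + 4/3)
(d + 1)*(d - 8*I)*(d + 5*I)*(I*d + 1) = I*d^4 + 4*d^3 + I*d^3 + 4*d^2 + 37*I*d^2 + 40*d + 37*I*d + 40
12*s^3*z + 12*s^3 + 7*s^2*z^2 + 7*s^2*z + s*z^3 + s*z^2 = (3*s + z)*(4*s + z)*(s*z + s)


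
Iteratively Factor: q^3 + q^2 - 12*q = (q)*(q^2 + q - 12) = q*(q + 4)*(q - 3)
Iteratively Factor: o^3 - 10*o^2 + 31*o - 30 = (o - 2)*(o^2 - 8*o + 15) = (o - 3)*(o - 2)*(o - 5)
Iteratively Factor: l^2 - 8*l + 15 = (l - 5)*(l - 3)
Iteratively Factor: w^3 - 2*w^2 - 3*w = (w - 3)*(w^2 + w) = w*(w - 3)*(w + 1)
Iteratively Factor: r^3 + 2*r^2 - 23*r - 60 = (r - 5)*(r^2 + 7*r + 12) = (r - 5)*(r + 4)*(r + 3)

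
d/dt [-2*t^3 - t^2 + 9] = 2*t*(-3*t - 1)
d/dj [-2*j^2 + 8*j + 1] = 8 - 4*j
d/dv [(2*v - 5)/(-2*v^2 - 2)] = (-v^2 + v*(2*v - 5) - 1)/(v^2 + 1)^2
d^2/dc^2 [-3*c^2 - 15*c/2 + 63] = -6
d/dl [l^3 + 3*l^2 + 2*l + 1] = 3*l^2 + 6*l + 2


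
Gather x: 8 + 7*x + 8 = 7*x + 16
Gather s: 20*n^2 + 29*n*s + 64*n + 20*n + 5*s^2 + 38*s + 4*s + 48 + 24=20*n^2 + 84*n + 5*s^2 + s*(29*n + 42) + 72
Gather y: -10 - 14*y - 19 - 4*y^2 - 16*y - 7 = -4*y^2 - 30*y - 36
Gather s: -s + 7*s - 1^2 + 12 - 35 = 6*s - 24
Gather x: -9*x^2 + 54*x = -9*x^2 + 54*x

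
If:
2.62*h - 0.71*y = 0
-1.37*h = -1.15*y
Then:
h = 0.00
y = 0.00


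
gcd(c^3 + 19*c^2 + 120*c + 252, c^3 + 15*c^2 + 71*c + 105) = c + 7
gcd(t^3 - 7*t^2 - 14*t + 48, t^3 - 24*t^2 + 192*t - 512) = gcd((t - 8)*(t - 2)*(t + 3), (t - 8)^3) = t - 8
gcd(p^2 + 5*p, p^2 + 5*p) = p^2 + 5*p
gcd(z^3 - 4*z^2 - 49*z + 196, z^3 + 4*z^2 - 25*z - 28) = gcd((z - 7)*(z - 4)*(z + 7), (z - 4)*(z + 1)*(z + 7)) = z^2 + 3*z - 28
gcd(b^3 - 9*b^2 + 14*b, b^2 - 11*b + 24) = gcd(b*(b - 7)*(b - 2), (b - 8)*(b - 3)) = 1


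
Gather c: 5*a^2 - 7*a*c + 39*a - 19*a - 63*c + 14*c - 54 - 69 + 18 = 5*a^2 + 20*a + c*(-7*a - 49) - 105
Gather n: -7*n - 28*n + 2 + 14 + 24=40 - 35*n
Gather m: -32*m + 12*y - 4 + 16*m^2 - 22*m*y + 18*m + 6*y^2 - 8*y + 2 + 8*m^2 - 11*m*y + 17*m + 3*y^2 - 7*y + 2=24*m^2 + m*(3 - 33*y) + 9*y^2 - 3*y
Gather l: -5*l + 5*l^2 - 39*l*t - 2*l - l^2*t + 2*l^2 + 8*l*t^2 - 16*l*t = l^2*(7 - t) + l*(8*t^2 - 55*t - 7)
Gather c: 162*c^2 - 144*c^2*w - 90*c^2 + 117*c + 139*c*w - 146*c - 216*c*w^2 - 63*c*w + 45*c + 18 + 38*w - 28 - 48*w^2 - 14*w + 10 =c^2*(72 - 144*w) + c*(-216*w^2 + 76*w + 16) - 48*w^2 + 24*w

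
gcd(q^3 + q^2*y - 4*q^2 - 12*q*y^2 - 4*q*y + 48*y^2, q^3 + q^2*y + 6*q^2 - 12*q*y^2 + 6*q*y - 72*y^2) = -q^2 - q*y + 12*y^2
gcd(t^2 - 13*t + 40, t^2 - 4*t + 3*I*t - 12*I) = 1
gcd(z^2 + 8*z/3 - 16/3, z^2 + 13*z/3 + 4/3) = z + 4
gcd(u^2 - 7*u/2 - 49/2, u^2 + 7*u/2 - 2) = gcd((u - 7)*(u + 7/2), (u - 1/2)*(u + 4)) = 1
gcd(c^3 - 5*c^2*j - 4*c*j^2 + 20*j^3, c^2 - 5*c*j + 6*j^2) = c - 2*j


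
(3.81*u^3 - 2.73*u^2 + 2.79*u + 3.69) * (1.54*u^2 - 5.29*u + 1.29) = 5.8674*u^5 - 24.3591*u^4 + 23.6532*u^3 - 12.5982*u^2 - 15.921*u + 4.7601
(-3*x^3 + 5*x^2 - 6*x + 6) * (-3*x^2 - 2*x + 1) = 9*x^5 - 9*x^4 + 5*x^3 - x^2 - 18*x + 6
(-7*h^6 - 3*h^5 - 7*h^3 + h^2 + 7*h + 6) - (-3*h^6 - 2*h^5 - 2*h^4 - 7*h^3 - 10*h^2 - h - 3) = -4*h^6 - h^5 + 2*h^4 + 11*h^2 + 8*h + 9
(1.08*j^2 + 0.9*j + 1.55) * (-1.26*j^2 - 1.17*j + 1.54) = -1.3608*j^4 - 2.3976*j^3 - 1.3428*j^2 - 0.4275*j + 2.387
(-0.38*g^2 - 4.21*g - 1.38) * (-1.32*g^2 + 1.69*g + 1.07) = 0.5016*g^4 + 4.915*g^3 - 5.6999*g^2 - 6.8369*g - 1.4766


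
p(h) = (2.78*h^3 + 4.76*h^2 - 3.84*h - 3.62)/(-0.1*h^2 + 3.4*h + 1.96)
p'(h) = (0.2*h - 3.4)*(2.78*h^3 + 4.76*h^2 - 3.84*h - 3.62)/(-0.1*h^2 + 3.4*h + 1.96)^2 + (8.34*h^2 + 9.52*h - 3.84)/(-0.1*h^2 + 3.4*h + 1.96) = (-0.278*h^4 + 18.904*h^3 + 32.1464*h^2 + 17.9352*h + 4.7816)/(0.01*h^4 - 0.68*h^3 + 11.168*h^2 + 13.328*h + 3.8416)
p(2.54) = 6.32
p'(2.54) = 5.61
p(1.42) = 1.29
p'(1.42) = 3.41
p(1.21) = 0.61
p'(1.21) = 3.03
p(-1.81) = -0.54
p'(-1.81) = -1.83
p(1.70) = 2.32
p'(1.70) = 3.94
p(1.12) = 0.35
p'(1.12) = 2.87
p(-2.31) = 0.56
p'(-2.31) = -2.57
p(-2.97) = 2.56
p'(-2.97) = -3.46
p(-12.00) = 76.56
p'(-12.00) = -12.00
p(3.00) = 9.13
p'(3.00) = 6.59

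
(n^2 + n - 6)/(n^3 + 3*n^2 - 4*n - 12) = 1/(n + 2)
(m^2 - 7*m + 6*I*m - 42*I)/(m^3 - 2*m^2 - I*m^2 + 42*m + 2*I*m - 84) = (m - 7)/(m^2 - m*(2 + 7*I) + 14*I)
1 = 1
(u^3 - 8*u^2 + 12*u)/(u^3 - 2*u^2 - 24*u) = (u - 2)/(u + 4)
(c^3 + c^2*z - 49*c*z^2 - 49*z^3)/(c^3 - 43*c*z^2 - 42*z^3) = (c + 7*z)/(c + 6*z)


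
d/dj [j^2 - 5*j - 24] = 2*j - 5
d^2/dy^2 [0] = 0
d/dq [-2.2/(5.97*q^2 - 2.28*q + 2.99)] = (26.268*q - 5.016)/(5.97*q^2 - 2.28*q + 2.99)^2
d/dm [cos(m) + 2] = -sin(m)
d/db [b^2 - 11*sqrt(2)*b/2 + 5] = 2*b - 11*sqrt(2)/2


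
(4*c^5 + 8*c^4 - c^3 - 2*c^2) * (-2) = -8*c^5 - 16*c^4 + 2*c^3 + 4*c^2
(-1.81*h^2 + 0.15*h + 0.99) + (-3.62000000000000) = -1.81*h^2 + 0.15*h - 2.63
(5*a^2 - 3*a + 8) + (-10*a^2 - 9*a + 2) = -5*a^2 - 12*a + 10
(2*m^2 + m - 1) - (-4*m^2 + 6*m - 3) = 6*m^2 - 5*m + 2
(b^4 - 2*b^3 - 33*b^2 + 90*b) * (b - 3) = b^5 - 5*b^4 - 27*b^3 + 189*b^2 - 270*b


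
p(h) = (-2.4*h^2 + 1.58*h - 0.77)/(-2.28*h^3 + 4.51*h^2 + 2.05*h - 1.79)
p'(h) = (1.58 - 4.8*h)/(-2.28*h^3 + 4.51*h^2 + 2.05*h - 1.79) + (-2.4*h^2 + 1.58*h - 0.77)*(6.84*h^2 - 9.02*h - 2.05)/(-2.28*h^3 + 4.51*h^2 + 2.05*h - 1.79)^2 = (-5.472*h^4 + 7.2048*h^3 - 17.3126*h^2 + 15.5374*h - 1.2497)/(5.1984*h^6 - 20.5656*h^5 + 10.9921*h^4 + 26.6534*h^3 - 11.9433*h^2 - 7.339*h + 3.2041)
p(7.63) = 0.17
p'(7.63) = -0.03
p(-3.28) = -0.26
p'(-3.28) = -0.08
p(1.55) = -1.10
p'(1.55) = -1.69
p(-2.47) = -0.35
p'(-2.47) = -0.15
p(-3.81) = -0.23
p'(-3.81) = -0.06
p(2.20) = -32.88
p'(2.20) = -1393.76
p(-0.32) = 0.80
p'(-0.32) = -2.27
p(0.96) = -0.63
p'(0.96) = -0.10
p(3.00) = 1.06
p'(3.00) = -1.30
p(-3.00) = -0.29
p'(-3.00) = -0.09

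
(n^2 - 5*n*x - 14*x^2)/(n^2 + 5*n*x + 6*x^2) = (n - 7*x)/(n + 3*x)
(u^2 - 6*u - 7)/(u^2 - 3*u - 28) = (u + 1)/(u + 4)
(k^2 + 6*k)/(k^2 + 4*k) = (k + 6)/(k + 4)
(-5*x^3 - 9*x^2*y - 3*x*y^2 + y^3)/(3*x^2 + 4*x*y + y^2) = (-5*x^2 - 4*x*y + y^2)/(3*x + y)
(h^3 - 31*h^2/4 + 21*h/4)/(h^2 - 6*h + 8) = h*(4*h^2 - 31*h + 21)/(4*(h^2 - 6*h + 8))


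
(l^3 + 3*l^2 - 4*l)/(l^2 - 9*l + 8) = l*(l + 4)/(l - 8)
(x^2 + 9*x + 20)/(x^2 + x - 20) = (x + 4)/(x - 4)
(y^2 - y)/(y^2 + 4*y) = (y - 1)/(y + 4)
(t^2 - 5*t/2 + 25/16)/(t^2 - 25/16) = (4*t - 5)/(4*t + 5)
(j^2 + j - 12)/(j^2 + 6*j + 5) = (j^2 + j - 12)/(j^2 + 6*j + 5)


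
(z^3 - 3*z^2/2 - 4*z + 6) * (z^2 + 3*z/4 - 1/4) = z^5 - 3*z^4/4 - 43*z^3/8 + 27*z^2/8 + 11*z/2 - 3/2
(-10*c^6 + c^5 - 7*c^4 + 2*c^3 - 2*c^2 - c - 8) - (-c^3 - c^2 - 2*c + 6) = -10*c^6 + c^5 - 7*c^4 + 3*c^3 - c^2 + c - 14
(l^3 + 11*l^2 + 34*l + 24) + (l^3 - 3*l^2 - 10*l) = 2*l^3 + 8*l^2 + 24*l + 24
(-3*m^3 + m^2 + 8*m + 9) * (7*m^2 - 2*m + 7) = -21*m^5 + 13*m^4 + 33*m^3 + 54*m^2 + 38*m + 63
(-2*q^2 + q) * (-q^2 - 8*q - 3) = 2*q^4 + 15*q^3 - 2*q^2 - 3*q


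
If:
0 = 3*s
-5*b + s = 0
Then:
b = 0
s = 0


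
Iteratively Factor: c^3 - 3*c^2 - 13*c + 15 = (c - 1)*(c^2 - 2*c - 15) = (c - 5)*(c - 1)*(c + 3)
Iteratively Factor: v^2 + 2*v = (v + 2)*(v)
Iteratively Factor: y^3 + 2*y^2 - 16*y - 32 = (y + 4)*(y^2 - 2*y - 8) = (y + 2)*(y + 4)*(y - 4)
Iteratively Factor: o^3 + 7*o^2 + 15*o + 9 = (o + 1)*(o^2 + 6*o + 9) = (o + 1)*(o + 3)*(o + 3)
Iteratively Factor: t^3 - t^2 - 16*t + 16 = (t - 4)*(t^2 + 3*t - 4) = (t - 4)*(t + 4)*(t - 1)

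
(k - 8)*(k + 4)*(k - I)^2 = k^4 - 4*k^3 - 2*I*k^3 - 33*k^2 + 8*I*k^2 + 4*k + 64*I*k + 32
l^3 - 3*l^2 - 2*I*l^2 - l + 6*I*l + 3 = (l - 3)*(l - I)^2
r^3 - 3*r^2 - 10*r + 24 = (r - 4)*(r - 2)*(r + 3)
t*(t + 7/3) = t^2 + 7*t/3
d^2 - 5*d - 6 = (d - 6)*(d + 1)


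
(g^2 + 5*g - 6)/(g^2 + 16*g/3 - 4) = 3*(g - 1)/(3*g - 2)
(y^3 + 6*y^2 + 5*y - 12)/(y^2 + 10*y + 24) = (y^2 + 2*y - 3)/(y + 6)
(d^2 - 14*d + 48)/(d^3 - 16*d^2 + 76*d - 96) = 1/(d - 2)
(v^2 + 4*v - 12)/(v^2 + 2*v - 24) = (v - 2)/(v - 4)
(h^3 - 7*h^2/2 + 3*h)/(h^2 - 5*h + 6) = h*(2*h - 3)/(2*(h - 3))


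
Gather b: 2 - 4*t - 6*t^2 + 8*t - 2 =-6*t^2 + 4*t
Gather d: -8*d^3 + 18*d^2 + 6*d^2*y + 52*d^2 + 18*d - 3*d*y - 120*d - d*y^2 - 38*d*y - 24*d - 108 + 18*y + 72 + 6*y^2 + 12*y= -8*d^3 + d^2*(6*y + 70) + d*(-y^2 - 41*y - 126) + 6*y^2 + 30*y - 36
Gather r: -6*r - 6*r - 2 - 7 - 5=-12*r - 14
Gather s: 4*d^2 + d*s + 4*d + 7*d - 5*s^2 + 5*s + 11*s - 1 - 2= 4*d^2 + 11*d - 5*s^2 + s*(d + 16) - 3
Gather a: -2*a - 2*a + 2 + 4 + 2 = 8 - 4*a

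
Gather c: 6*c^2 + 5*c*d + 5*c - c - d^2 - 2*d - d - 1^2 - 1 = 6*c^2 + c*(5*d + 4) - d^2 - 3*d - 2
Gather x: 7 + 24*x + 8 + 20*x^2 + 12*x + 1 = 20*x^2 + 36*x + 16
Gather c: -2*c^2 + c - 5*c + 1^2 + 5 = -2*c^2 - 4*c + 6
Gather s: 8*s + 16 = 8*s + 16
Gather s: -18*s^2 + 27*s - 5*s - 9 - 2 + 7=-18*s^2 + 22*s - 4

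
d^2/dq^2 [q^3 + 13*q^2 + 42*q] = 6*q + 26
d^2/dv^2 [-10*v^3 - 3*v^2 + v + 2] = -60*v - 6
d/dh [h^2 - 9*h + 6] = 2*h - 9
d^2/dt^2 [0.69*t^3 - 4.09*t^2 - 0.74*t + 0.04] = 4.14*t - 8.18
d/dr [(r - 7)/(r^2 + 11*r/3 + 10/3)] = 9*(-r^2 + 14*r + 29)/(9*r^4 + 66*r^3 + 181*r^2 + 220*r + 100)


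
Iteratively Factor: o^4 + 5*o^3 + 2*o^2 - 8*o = (o + 2)*(o^3 + 3*o^2 - 4*o) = o*(o + 2)*(o^2 + 3*o - 4) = o*(o + 2)*(o + 4)*(o - 1)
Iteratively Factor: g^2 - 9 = (g - 3)*(g + 3)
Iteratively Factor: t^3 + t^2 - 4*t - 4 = (t + 1)*(t^2 - 4) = (t + 1)*(t + 2)*(t - 2)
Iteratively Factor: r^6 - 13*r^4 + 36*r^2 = (r)*(r^5 - 13*r^3 + 36*r) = r^2*(r^4 - 13*r^2 + 36) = r^2*(r + 2)*(r^3 - 2*r^2 - 9*r + 18) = r^2*(r - 3)*(r + 2)*(r^2 + r - 6) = r^2*(r - 3)*(r - 2)*(r + 2)*(r + 3)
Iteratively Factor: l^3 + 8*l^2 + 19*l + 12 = (l + 4)*(l^2 + 4*l + 3) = (l + 1)*(l + 4)*(l + 3)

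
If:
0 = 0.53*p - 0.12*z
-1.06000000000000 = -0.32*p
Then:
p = 3.31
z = 14.63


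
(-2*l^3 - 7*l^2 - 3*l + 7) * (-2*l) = 4*l^4 + 14*l^3 + 6*l^2 - 14*l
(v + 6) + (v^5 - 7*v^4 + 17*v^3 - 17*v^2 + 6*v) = v^5 - 7*v^4 + 17*v^3 - 17*v^2 + 7*v + 6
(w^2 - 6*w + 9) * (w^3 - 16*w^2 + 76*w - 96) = w^5 - 22*w^4 + 181*w^3 - 696*w^2 + 1260*w - 864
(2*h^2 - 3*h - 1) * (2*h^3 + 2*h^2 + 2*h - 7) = 4*h^5 - 2*h^4 - 4*h^3 - 22*h^2 + 19*h + 7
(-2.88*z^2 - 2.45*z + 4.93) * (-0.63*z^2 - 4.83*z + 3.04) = 1.8144*z^4 + 15.4539*z^3 - 0.0275999999999996*z^2 - 31.2599*z + 14.9872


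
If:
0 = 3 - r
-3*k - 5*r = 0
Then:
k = -5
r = 3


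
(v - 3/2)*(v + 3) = v^2 + 3*v/2 - 9/2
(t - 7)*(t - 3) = t^2 - 10*t + 21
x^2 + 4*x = x*(x + 4)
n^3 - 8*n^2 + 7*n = n*(n - 7)*(n - 1)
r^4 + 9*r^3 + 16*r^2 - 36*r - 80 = (r - 2)*(r + 2)*(r + 4)*(r + 5)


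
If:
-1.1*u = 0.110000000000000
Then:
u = -0.10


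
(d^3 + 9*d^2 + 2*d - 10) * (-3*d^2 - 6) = -3*d^5 - 27*d^4 - 12*d^3 - 24*d^2 - 12*d + 60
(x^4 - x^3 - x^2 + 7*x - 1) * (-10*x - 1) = -10*x^5 + 9*x^4 + 11*x^3 - 69*x^2 + 3*x + 1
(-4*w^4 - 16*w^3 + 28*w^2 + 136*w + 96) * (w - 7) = -4*w^5 + 12*w^4 + 140*w^3 - 60*w^2 - 856*w - 672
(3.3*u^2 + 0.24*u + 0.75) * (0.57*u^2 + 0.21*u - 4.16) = 1.881*u^4 + 0.8298*u^3 - 13.2501*u^2 - 0.8409*u - 3.12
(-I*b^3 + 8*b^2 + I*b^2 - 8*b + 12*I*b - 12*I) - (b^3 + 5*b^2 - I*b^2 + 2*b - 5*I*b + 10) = -b^3 - I*b^3 + 3*b^2 + 2*I*b^2 - 10*b + 17*I*b - 10 - 12*I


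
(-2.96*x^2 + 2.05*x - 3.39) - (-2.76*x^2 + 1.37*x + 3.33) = -0.2*x^2 + 0.68*x - 6.72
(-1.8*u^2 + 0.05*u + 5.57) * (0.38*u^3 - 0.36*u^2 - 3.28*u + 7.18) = -0.684*u^5 + 0.667*u^4 + 8.0026*u^3 - 15.0932*u^2 - 17.9106*u + 39.9926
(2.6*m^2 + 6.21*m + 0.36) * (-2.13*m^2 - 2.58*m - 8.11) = -5.538*m^4 - 19.9353*m^3 - 37.8746*m^2 - 51.2919*m - 2.9196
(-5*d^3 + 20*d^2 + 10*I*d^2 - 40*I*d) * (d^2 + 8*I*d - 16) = -5*d^5 + 20*d^4 - 30*I*d^4 + 120*I*d^3 - 160*I*d^2 + 640*I*d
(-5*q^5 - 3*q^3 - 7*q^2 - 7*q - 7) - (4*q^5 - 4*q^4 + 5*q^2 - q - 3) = -9*q^5 + 4*q^4 - 3*q^3 - 12*q^2 - 6*q - 4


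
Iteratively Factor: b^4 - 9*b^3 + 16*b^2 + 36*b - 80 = (b + 2)*(b^3 - 11*b^2 + 38*b - 40) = (b - 5)*(b + 2)*(b^2 - 6*b + 8) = (b - 5)*(b - 4)*(b + 2)*(b - 2)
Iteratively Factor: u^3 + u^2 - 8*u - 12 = (u - 3)*(u^2 + 4*u + 4) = (u - 3)*(u + 2)*(u + 2)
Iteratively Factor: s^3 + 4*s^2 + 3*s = (s)*(s^2 + 4*s + 3) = s*(s + 1)*(s + 3)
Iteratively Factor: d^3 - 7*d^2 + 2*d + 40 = (d + 2)*(d^2 - 9*d + 20) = (d - 4)*(d + 2)*(d - 5)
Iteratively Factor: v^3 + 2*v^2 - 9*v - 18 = (v - 3)*(v^2 + 5*v + 6) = (v - 3)*(v + 2)*(v + 3)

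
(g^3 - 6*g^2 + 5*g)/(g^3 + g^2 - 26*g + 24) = g*(g - 5)/(g^2 + 2*g - 24)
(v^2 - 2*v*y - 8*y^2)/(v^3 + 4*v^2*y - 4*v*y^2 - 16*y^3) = (-v + 4*y)/(-v^2 - 2*v*y + 8*y^2)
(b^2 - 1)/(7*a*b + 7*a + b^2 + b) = (b - 1)/(7*a + b)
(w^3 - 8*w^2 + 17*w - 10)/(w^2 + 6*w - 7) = (w^2 - 7*w + 10)/(w + 7)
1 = 1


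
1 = 1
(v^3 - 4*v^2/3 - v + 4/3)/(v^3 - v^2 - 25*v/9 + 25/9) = 3*(3*v^2 - v - 4)/(9*v^2 - 25)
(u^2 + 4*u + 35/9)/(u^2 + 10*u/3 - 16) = (9*u^2 + 36*u + 35)/(3*(3*u^2 + 10*u - 48))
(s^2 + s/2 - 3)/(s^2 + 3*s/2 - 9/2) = (s + 2)/(s + 3)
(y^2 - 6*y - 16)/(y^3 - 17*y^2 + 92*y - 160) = (y + 2)/(y^2 - 9*y + 20)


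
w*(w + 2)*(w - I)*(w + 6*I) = w^4 + 2*w^3 + 5*I*w^3 + 6*w^2 + 10*I*w^2 + 12*w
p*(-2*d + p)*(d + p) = -2*d^2*p - d*p^2 + p^3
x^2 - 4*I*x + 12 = (x - 6*I)*(x + 2*I)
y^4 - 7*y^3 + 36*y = y*(y - 6)*(y - 3)*(y + 2)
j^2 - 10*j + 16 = (j - 8)*(j - 2)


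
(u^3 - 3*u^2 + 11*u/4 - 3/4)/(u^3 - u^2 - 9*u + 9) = (u^2 - 2*u + 3/4)/(u^2 - 9)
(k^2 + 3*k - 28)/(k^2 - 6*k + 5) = (k^2 + 3*k - 28)/(k^2 - 6*k + 5)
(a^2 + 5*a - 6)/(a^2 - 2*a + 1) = (a + 6)/(a - 1)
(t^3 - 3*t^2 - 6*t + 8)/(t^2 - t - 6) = (t^2 - 5*t + 4)/(t - 3)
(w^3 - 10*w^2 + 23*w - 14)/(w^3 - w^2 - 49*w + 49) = (w - 2)/(w + 7)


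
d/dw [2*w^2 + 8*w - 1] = 4*w + 8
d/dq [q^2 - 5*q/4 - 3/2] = 2*q - 5/4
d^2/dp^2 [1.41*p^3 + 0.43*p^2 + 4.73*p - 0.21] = 8.46*p + 0.86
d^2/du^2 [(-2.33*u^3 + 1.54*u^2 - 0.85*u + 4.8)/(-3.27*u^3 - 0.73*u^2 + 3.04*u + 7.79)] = (-44.058018*u^6 + 193.506174*u^5 + 16.6436459999999*u^4 - 651.997596*u^3 + 809.29884*u^2 + 207.647808*u - 370.477428)/(34.965783*u^9 + 23.417451*u^8 - 92.291499*u^7 - 293.04476*u^6 - 25.773006*u^5 + 472.418223*u^4 + 670.941965*u^3 - 83.078013*u^2 - 553.438992*u - 472.729139)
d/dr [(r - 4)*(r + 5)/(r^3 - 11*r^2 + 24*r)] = (-r^4 - 2*r^3 + 95*r^2 - 440*r + 480)/(r^2*(r^4 - 22*r^3 + 169*r^2 - 528*r + 576))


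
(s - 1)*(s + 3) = s^2 + 2*s - 3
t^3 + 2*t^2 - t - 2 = (t - 1)*(t + 1)*(t + 2)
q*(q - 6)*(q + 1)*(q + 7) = q^4 + 2*q^3 - 41*q^2 - 42*q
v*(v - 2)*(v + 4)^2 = v^4 + 6*v^3 - 32*v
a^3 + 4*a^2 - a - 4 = (a - 1)*(a + 1)*(a + 4)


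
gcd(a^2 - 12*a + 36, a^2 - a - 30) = a - 6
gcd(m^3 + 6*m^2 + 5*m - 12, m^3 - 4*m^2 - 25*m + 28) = m^2 + 3*m - 4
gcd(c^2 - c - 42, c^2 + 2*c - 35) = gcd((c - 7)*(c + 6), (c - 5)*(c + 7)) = 1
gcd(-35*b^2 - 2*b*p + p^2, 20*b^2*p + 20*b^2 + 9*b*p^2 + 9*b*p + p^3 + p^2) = 5*b + p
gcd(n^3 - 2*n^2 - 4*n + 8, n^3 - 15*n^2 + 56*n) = 1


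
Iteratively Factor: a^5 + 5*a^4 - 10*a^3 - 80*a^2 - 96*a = (a + 4)*(a^4 + a^3 - 14*a^2 - 24*a) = (a + 2)*(a + 4)*(a^3 - a^2 - 12*a) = a*(a + 2)*(a + 4)*(a^2 - a - 12) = a*(a - 4)*(a + 2)*(a + 4)*(a + 3)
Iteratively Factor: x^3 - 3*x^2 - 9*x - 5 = (x + 1)*(x^2 - 4*x - 5) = (x + 1)^2*(x - 5)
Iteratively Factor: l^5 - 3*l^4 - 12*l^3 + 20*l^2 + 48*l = (l - 3)*(l^4 - 12*l^2 - 16*l) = l*(l - 3)*(l^3 - 12*l - 16) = l*(l - 3)*(l + 2)*(l^2 - 2*l - 8) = l*(l - 4)*(l - 3)*(l + 2)*(l + 2)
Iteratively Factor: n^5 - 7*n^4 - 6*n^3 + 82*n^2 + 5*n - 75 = (n - 1)*(n^4 - 6*n^3 - 12*n^2 + 70*n + 75) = (n - 5)*(n - 1)*(n^3 - n^2 - 17*n - 15) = (n - 5)*(n - 1)*(n + 1)*(n^2 - 2*n - 15) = (n - 5)*(n - 1)*(n + 1)*(n + 3)*(n - 5)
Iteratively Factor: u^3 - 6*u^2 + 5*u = (u - 5)*(u^2 - u) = (u - 5)*(u - 1)*(u)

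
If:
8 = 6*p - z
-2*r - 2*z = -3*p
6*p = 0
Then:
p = 0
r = 8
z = -8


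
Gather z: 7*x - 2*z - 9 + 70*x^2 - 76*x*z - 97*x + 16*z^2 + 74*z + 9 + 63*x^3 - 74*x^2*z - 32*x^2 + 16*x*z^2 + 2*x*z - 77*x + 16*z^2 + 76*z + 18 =63*x^3 + 38*x^2 - 167*x + z^2*(16*x + 32) + z*(-74*x^2 - 74*x + 148) + 18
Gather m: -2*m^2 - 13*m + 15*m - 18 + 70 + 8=-2*m^2 + 2*m + 60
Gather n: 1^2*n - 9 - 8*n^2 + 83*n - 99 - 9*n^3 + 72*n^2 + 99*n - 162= -9*n^3 + 64*n^2 + 183*n - 270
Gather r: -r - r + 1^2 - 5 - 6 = -2*r - 10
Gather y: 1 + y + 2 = y + 3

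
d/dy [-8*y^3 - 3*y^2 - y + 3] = -24*y^2 - 6*y - 1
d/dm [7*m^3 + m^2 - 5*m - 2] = 21*m^2 + 2*m - 5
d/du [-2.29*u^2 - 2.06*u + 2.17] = -4.58*u - 2.06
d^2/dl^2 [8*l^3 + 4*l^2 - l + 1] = 48*l + 8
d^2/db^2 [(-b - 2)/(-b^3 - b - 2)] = 2*((b + 2)*(3*b^2 + 1)^2 - (3*b^2 + 3*b*(b + 2) + 1)*(b^3 + b + 2))/(b^3 + b + 2)^3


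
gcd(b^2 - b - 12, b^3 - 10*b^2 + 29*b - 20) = b - 4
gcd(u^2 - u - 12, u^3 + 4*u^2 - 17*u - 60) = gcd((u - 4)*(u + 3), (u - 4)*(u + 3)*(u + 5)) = u^2 - u - 12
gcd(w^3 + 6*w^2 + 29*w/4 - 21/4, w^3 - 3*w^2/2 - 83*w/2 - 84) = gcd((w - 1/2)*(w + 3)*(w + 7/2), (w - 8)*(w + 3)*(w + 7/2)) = w^2 + 13*w/2 + 21/2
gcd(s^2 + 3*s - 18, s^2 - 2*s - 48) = s + 6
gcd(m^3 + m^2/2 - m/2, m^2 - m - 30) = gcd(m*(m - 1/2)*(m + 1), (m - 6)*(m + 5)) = 1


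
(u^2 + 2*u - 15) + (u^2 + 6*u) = 2*u^2 + 8*u - 15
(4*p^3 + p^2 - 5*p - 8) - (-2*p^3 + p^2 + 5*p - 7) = 6*p^3 - 10*p - 1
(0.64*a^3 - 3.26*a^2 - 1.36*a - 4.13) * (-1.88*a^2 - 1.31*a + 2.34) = -1.2032*a^5 + 5.2904*a^4 + 8.325*a^3 + 1.9176*a^2 + 2.2279*a - 9.6642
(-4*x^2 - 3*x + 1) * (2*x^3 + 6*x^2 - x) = -8*x^5 - 30*x^4 - 12*x^3 + 9*x^2 - x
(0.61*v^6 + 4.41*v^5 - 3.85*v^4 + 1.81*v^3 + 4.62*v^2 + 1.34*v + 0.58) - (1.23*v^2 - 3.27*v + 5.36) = 0.61*v^6 + 4.41*v^5 - 3.85*v^4 + 1.81*v^3 + 3.39*v^2 + 4.61*v - 4.78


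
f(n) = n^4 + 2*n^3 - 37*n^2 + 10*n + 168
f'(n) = 4*n^3 + 6*n^2 - 74*n + 10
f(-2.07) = -10.62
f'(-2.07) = 153.41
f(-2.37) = -58.60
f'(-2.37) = 165.83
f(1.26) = 128.38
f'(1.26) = -65.71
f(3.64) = -13.83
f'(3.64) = 13.05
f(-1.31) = 89.85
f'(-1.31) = 108.24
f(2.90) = 5.34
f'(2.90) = -56.58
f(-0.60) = 148.38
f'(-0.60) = 55.70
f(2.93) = 3.67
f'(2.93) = -54.70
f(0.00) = 168.00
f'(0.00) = 10.00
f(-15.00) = 35568.00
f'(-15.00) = -11030.00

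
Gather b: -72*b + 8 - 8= -72*b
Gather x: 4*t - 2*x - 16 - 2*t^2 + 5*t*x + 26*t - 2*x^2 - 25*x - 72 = -2*t^2 + 30*t - 2*x^2 + x*(5*t - 27) - 88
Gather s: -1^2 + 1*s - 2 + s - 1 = 2*s - 4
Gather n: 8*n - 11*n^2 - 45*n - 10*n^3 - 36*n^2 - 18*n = -10*n^3 - 47*n^2 - 55*n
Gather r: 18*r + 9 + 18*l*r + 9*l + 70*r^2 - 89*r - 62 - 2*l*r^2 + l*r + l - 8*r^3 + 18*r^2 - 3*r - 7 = 10*l - 8*r^3 + r^2*(88 - 2*l) + r*(19*l - 74) - 60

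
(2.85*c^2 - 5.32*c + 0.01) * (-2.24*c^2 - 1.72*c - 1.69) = -6.384*c^4 + 7.0148*c^3 + 4.3115*c^2 + 8.9736*c - 0.0169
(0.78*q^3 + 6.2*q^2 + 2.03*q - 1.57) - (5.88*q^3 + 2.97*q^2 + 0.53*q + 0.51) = -5.1*q^3 + 3.23*q^2 + 1.5*q - 2.08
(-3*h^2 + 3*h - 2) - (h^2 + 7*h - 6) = -4*h^2 - 4*h + 4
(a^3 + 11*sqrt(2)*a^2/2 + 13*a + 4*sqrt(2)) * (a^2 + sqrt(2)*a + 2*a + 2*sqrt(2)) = a^5 + 2*a^4 + 13*sqrt(2)*a^4/2 + 13*sqrt(2)*a^3 + 24*a^3 + 17*sqrt(2)*a^2 + 48*a^2 + 8*a + 34*sqrt(2)*a + 16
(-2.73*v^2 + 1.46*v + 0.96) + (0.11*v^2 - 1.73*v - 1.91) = -2.62*v^2 - 0.27*v - 0.95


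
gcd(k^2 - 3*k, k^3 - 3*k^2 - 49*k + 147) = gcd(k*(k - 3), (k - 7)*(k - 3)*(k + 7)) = k - 3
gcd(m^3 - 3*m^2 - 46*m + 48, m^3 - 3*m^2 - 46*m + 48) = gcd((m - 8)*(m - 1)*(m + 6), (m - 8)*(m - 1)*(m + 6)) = m^3 - 3*m^2 - 46*m + 48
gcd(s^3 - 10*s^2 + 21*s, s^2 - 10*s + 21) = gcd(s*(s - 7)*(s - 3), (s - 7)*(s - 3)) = s^2 - 10*s + 21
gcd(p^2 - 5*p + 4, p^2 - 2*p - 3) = 1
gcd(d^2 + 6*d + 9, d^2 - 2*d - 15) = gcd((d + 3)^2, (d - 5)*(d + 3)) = d + 3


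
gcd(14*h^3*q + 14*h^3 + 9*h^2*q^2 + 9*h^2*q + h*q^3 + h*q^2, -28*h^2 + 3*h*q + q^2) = 7*h + q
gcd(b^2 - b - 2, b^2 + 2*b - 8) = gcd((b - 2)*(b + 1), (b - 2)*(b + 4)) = b - 2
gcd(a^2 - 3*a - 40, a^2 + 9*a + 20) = a + 5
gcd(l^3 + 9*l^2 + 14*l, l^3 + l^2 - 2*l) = l^2 + 2*l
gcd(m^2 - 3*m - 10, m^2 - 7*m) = 1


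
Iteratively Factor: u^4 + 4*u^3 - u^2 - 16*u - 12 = (u + 1)*(u^3 + 3*u^2 - 4*u - 12) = (u + 1)*(u + 2)*(u^2 + u - 6) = (u + 1)*(u + 2)*(u + 3)*(u - 2)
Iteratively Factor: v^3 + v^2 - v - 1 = (v + 1)*(v^2 - 1) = (v + 1)^2*(v - 1)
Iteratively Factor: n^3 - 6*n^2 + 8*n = (n - 2)*(n^2 - 4*n) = (n - 4)*(n - 2)*(n)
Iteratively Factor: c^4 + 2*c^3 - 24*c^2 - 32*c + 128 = (c - 2)*(c^3 + 4*c^2 - 16*c - 64) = (c - 4)*(c - 2)*(c^2 + 8*c + 16) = (c - 4)*(c - 2)*(c + 4)*(c + 4)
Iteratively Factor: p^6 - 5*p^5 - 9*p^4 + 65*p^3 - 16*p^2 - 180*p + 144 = (p + 3)*(p^5 - 8*p^4 + 15*p^3 + 20*p^2 - 76*p + 48) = (p - 2)*(p + 3)*(p^4 - 6*p^3 + 3*p^2 + 26*p - 24) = (p - 2)*(p + 2)*(p + 3)*(p^3 - 8*p^2 + 19*p - 12) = (p - 2)*(p - 1)*(p + 2)*(p + 3)*(p^2 - 7*p + 12) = (p - 4)*(p - 2)*(p - 1)*(p + 2)*(p + 3)*(p - 3)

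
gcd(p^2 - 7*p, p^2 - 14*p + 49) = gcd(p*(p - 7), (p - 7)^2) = p - 7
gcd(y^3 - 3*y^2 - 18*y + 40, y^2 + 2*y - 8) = y^2 + 2*y - 8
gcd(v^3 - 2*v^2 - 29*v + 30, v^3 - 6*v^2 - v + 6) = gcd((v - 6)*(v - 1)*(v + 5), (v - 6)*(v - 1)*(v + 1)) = v^2 - 7*v + 6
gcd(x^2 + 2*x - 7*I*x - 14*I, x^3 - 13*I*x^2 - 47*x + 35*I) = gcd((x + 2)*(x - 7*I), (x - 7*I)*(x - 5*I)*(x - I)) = x - 7*I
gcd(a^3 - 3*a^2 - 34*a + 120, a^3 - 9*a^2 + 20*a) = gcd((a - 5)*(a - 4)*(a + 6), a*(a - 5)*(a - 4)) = a^2 - 9*a + 20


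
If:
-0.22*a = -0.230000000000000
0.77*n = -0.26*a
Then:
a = 1.05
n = -0.35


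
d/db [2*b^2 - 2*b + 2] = 4*b - 2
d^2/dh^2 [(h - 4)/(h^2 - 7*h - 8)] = 2*((11 - 3*h)*(-h^2 + 7*h + 8) - (h - 4)*(2*h - 7)^2)/(-h^2 + 7*h + 8)^3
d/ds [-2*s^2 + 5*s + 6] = 5 - 4*s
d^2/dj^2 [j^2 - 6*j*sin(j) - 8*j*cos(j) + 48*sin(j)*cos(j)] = 6*j*sin(j) + 8*j*cos(j) + 16*sin(j) - 96*sin(2*j) - 12*cos(j) + 2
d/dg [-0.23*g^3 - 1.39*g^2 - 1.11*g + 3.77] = -0.69*g^2 - 2.78*g - 1.11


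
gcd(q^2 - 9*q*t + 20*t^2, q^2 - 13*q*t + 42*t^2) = 1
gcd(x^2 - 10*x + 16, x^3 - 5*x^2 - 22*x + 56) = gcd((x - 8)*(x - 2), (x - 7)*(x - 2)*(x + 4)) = x - 2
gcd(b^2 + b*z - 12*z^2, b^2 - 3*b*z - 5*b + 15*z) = -b + 3*z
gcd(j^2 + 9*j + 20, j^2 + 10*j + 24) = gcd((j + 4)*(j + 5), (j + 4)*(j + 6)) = j + 4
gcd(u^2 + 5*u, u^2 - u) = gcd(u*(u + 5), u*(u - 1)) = u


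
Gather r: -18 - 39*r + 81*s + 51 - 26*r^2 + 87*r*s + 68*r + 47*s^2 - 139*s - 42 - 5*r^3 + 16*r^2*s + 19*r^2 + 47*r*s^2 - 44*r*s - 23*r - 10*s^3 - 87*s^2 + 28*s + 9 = -5*r^3 + r^2*(16*s - 7) + r*(47*s^2 + 43*s + 6) - 10*s^3 - 40*s^2 - 30*s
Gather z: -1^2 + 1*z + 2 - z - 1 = 0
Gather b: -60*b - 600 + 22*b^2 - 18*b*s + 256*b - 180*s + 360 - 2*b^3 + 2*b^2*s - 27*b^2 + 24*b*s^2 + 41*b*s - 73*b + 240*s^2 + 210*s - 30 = -2*b^3 + b^2*(2*s - 5) + b*(24*s^2 + 23*s + 123) + 240*s^2 + 30*s - 270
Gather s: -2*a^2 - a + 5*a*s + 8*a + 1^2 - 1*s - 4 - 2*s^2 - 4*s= -2*a^2 + 7*a - 2*s^2 + s*(5*a - 5) - 3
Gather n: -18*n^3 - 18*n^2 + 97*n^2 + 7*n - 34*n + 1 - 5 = -18*n^3 + 79*n^2 - 27*n - 4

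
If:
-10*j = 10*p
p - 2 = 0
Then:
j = -2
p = 2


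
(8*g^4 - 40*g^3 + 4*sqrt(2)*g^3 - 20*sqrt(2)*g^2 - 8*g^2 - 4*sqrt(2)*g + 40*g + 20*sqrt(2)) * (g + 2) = 8*g^5 - 24*g^4 + 4*sqrt(2)*g^4 - 88*g^3 - 12*sqrt(2)*g^3 - 44*sqrt(2)*g^2 + 24*g^2 + 12*sqrt(2)*g + 80*g + 40*sqrt(2)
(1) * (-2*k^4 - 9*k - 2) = -2*k^4 - 9*k - 2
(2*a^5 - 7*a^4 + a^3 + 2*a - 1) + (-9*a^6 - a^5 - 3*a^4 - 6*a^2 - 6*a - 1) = -9*a^6 + a^5 - 10*a^4 + a^3 - 6*a^2 - 4*a - 2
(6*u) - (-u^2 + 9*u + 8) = u^2 - 3*u - 8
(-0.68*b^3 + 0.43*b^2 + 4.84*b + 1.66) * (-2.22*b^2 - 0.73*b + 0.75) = 1.5096*b^5 - 0.4582*b^4 - 11.5687*b^3 - 6.8959*b^2 + 2.4182*b + 1.245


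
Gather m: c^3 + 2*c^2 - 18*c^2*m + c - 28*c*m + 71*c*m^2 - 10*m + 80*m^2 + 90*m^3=c^3 + 2*c^2 + c + 90*m^3 + m^2*(71*c + 80) + m*(-18*c^2 - 28*c - 10)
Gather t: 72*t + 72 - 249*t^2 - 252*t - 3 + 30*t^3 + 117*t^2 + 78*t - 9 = 30*t^3 - 132*t^2 - 102*t + 60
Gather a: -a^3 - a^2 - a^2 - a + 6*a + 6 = -a^3 - 2*a^2 + 5*a + 6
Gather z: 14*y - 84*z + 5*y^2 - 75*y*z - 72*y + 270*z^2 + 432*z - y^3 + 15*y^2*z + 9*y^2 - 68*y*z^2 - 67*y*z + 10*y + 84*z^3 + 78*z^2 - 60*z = -y^3 + 14*y^2 - 48*y + 84*z^3 + z^2*(348 - 68*y) + z*(15*y^2 - 142*y + 288)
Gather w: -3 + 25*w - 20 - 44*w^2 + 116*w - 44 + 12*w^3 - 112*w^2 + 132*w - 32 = 12*w^3 - 156*w^2 + 273*w - 99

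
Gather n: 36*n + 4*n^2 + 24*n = 4*n^2 + 60*n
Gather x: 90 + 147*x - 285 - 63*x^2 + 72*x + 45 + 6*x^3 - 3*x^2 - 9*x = 6*x^3 - 66*x^2 + 210*x - 150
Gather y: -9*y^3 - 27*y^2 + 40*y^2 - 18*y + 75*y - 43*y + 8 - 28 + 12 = -9*y^3 + 13*y^2 + 14*y - 8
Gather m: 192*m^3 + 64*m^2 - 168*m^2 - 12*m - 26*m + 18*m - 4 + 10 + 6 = 192*m^3 - 104*m^2 - 20*m + 12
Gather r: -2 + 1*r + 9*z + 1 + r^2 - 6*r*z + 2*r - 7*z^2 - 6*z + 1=r^2 + r*(3 - 6*z) - 7*z^2 + 3*z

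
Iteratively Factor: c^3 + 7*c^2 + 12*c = (c + 4)*(c^2 + 3*c) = c*(c + 4)*(c + 3)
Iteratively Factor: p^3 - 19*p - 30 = (p + 3)*(p^2 - 3*p - 10) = (p + 2)*(p + 3)*(p - 5)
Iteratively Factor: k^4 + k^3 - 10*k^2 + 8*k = (k)*(k^3 + k^2 - 10*k + 8) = k*(k - 1)*(k^2 + 2*k - 8) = k*(k - 2)*(k - 1)*(k + 4)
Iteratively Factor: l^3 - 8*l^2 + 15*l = (l - 5)*(l^2 - 3*l) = l*(l - 5)*(l - 3)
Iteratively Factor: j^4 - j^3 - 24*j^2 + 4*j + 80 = (j + 2)*(j^3 - 3*j^2 - 18*j + 40) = (j - 5)*(j + 2)*(j^2 + 2*j - 8) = (j - 5)*(j - 2)*(j + 2)*(j + 4)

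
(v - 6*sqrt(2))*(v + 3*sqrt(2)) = v^2 - 3*sqrt(2)*v - 36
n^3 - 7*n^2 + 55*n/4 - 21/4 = (n - 7/2)*(n - 3)*(n - 1/2)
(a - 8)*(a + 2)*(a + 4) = a^3 - 2*a^2 - 40*a - 64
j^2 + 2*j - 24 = (j - 4)*(j + 6)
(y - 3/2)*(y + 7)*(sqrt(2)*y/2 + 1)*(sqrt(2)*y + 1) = y^4 + 3*sqrt(2)*y^3/2 + 11*y^3/2 - 19*y^2/2 + 33*sqrt(2)*y^2/4 - 63*sqrt(2)*y/4 + 11*y/2 - 21/2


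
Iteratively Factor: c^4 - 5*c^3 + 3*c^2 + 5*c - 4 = (c + 1)*(c^3 - 6*c^2 + 9*c - 4) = (c - 1)*(c + 1)*(c^2 - 5*c + 4) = (c - 1)^2*(c + 1)*(c - 4)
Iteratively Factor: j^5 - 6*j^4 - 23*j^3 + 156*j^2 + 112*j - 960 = (j - 5)*(j^4 - j^3 - 28*j^2 + 16*j + 192) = (j - 5)*(j + 4)*(j^3 - 5*j^2 - 8*j + 48) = (j - 5)*(j - 4)*(j + 4)*(j^2 - j - 12) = (j - 5)*(j - 4)^2*(j + 4)*(j + 3)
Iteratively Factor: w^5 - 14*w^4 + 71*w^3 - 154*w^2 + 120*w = (w)*(w^4 - 14*w^3 + 71*w^2 - 154*w + 120) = w*(w - 3)*(w^3 - 11*w^2 + 38*w - 40) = w*(w - 5)*(w - 3)*(w^2 - 6*w + 8) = w*(w - 5)*(w - 3)*(w - 2)*(w - 4)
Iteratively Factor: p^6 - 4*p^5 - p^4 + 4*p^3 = (p - 1)*(p^5 - 3*p^4 - 4*p^3) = (p - 4)*(p - 1)*(p^4 + p^3) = p*(p - 4)*(p - 1)*(p^3 + p^2) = p*(p - 4)*(p - 1)*(p + 1)*(p^2) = p^2*(p - 4)*(p - 1)*(p + 1)*(p)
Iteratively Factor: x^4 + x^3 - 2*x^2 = (x)*(x^3 + x^2 - 2*x) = x^2*(x^2 + x - 2) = x^2*(x + 2)*(x - 1)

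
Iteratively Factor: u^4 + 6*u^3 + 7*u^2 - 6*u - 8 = (u + 1)*(u^3 + 5*u^2 + 2*u - 8) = (u - 1)*(u + 1)*(u^2 + 6*u + 8) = (u - 1)*(u + 1)*(u + 2)*(u + 4)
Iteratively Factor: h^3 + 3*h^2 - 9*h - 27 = (h + 3)*(h^2 - 9) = (h - 3)*(h + 3)*(h + 3)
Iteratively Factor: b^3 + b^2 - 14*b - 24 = (b + 3)*(b^2 - 2*b - 8) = (b - 4)*(b + 3)*(b + 2)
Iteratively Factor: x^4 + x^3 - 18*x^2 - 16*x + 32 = (x + 4)*(x^3 - 3*x^2 - 6*x + 8) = (x - 1)*(x + 4)*(x^2 - 2*x - 8) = (x - 1)*(x + 2)*(x + 4)*(x - 4)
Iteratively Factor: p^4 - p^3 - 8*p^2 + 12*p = (p + 3)*(p^3 - 4*p^2 + 4*p) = (p - 2)*(p + 3)*(p^2 - 2*p) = p*(p - 2)*(p + 3)*(p - 2)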